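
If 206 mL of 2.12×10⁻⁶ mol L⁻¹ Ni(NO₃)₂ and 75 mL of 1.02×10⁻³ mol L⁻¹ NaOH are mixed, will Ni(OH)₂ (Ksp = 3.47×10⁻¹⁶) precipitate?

After mixing, V = 206 mL + 75 mL = 281 mL.
[Ni²⁺] = (2.12×10⁻⁶)(206)/281 = 1.55×10⁻⁶ mol L⁻¹
[OH⁻] = (1.02×10⁻³)(75)/281 = 2.72×10⁻⁴ mol L⁻¹
Q = [Ni²⁺][OH⁻]^2 = 1.15×10⁻¹³
Q = 1.15×10⁻¹³ > Ksp = 3.47×10⁻¹⁶, so the solution is supersaturated and Ni(OH)₂ precipitates.

Yes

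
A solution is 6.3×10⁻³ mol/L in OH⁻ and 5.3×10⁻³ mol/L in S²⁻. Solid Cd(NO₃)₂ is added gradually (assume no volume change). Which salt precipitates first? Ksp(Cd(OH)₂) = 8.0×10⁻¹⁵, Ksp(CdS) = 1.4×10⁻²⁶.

A salt starts to precipitate once the ion product Q reaches its Ksp.
For Cd(OH)₂: [Cd²⁺] = (Ksp/[OH⁻]^2) = 2.0×10⁻¹⁰ mol/L
For CdS: [Cd²⁺] = (Ksp/[S²⁻]) = 2.6×10⁻²⁴ mol/L
Since CdS needs less Cd²⁺ to reach saturation, it precipitates first.

CdS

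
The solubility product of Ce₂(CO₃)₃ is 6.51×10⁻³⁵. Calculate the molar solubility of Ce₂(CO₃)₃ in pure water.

5.70×10⁻⁸ M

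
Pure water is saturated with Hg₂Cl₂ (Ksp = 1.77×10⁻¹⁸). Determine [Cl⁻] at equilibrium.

Hg₂Cl₂(s) ⇌ Hg₂²⁺(aq) + 2 Cl⁻(aq)
For each mole of Hg₂Cl₂ that dissolves per liter, [Hg₂²⁺] = s and [Cl⁻] = 2s; let s denote this solubility.
Ksp = [Hg₂²⁺][Cl⁻]^2 = s · (2s)^2 = 4s^3 = 1.77×10⁻¹⁸
s = 7.62×10⁻⁷ mol L⁻¹
[Cl⁻] = 2s = 1.52×10⁻⁶ mol L⁻¹

1.52×10⁻⁶ M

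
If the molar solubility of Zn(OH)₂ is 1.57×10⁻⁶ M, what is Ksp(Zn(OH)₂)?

Zn(OH)₂(s) ⇌ Zn²⁺(aq) + 2 OH⁻(aq)
With molar solubility s: [Zn²⁺] = s, [OH⁻] = 2s.
Ksp = [Zn²⁺][OH⁻]^2 = s · (2s)^2 = 4s^3
Ksp = 4 × (1.57×10⁻⁶)^3 = 1.55×10⁻¹⁷

Ksp = 1.55×10⁻¹⁷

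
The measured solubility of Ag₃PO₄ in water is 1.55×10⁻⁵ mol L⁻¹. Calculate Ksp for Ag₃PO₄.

Ksp = 1.56×10⁻¹⁸

Ag₃PO₄(s) ⇌ 3 Ag⁺(aq) + PO₄³⁻(aq)
Call the molar solubility s, so that [Ag⁺] = 3s and [PO₄³⁻] = s.
Ksp = [Ag⁺]^3[PO₄³⁻] = (3s)^3 · s = 27s^4
Ksp = 27 × (1.55×10⁻⁵)^4 = 1.56×10⁻¹⁸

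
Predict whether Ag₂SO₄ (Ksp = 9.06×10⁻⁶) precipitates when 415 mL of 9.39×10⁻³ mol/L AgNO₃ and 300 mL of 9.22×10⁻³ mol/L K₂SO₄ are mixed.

After mixing, V = 415 mL + 300 mL = 715 mL.
[Ag⁺] = (9.39×10⁻³)(415)/715 = 5.45×10⁻³ mol/L
[SO₄²⁻] = (9.22×10⁻³)(300)/715 = 3.87×10⁻³ mol/L
Q = [Ag⁺]^2[SO₄²⁻] = 1.15×10⁻⁷
Q = 1.15×10⁻⁷ < Ksp = 9.06×10⁻⁶, so the solution is unsaturated and no precipitate forms.

No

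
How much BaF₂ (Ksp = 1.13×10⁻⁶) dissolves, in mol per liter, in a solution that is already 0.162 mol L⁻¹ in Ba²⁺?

BaF₂(s) ⇌ Ba²⁺(aq) + 2 F⁻(aq)
With Ba²⁺ already at 0.162 mol L⁻¹ and s small, take [Ba²⁺] ≈ 0.162 mol L⁻¹ and [F⁻] = 2s.
Ksp = [Ba²⁺][F⁻]^2 = (0.162)(2s)^2
(2s)^2 = 1.13×10⁻⁶ / (0.162) = 6.98×10⁻⁶
s = 1.32×10⁻³ mol L⁻¹

1.32×10⁻³ M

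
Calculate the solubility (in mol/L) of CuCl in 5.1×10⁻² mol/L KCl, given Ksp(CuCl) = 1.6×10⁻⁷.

3.1×10⁻⁶ M

CuCl(s) ⇌ Cu⁺(aq) + Cl⁻(aq)
The solution already contains Cl⁻ at 5.1×10⁻² mol/L. Let s be the molar solubility of CuCl.
[Cl⁻] ≈ 5.1×10⁻² mol/L (common ion dominates); [Cu⁺] = s.
Ksp = [Cu⁺][Cl⁻] = s(5.1×10⁻²)
s = 1.6×10⁻⁷ / (5.1×10⁻²) = 3.1×10⁻⁶
s = 3.1×10⁻⁶ mol/L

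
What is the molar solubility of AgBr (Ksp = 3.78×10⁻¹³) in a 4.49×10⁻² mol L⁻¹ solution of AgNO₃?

8.42×10⁻¹² M

AgBr(s) ⇌ Ag⁺(aq) + Br⁻(aq)
With Ag⁺ already at 4.49×10⁻² mol L⁻¹ and s small, take [Ag⁺] ≈ 4.49×10⁻² mol L⁻¹ and [Br⁻] = s.
Ksp = [Ag⁺][Br⁻] = (4.49×10⁻²)s
s = 3.78×10⁻¹³ / (4.49×10⁻²) = 8.42×10⁻¹²
s = 8.42×10⁻¹² mol L⁻¹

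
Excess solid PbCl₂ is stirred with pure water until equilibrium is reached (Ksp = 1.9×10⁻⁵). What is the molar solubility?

1.7×10⁻² M

PbCl₂(s) ⇌ Pb²⁺(aq) + 2 Cl⁻(aq)
If s mol/L of PbCl₂ dissolves, [Pb²⁺] = s and [Cl⁻] = 2s.
Ksp = [Pb²⁺][Cl⁻]^2 = s · (2s)^2 = 4s^3
4s^3 = 1.9×10⁻⁵  ⇒  s^3 = 4.8×10⁻⁶
s = 1.7×10⁻² M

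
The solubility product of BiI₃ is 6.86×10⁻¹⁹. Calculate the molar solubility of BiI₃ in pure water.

1.26×10⁻⁵ M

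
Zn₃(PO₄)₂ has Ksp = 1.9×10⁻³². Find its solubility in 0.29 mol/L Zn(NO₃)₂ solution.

4.4×10⁻¹⁶ M

Zn₃(PO₄)₂(s) ⇌ 3 Zn²⁺(aq) + 2 PO₄³⁻(aq)
With Zn²⁺ already at 0.29 mol/L and s small, take [Zn²⁺] ≈ 0.29 mol/L and [PO₄³⁻] = 2s.
Ksp = [Zn²⁺]^3[PO₄³⁻]^2 = (0.29)^3(2s)^2
(2s)^2 = 1.9×10⁻³² / (0.29)^3 = 7.8×10⁻³¹
s = 4.4×10⁻¹⁶ mol/L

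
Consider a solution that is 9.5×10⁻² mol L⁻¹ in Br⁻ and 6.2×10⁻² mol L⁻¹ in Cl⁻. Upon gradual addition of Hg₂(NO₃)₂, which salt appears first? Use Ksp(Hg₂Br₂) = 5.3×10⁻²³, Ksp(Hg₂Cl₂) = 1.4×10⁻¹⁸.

Hg₂Br₂

Precipitation of each salt begins when its ion product equals Ksp.
For Hg₂Br₂: [Hg₂²⁺] = (Ksp/[Br⁻]^2) = 5.9×10⁻²¹ mol L⁻¹
For Hg₂Cl₂: [Hg₂²⁺] = (Ksp/[Cl⁻]^2) = 3.6×10⁻¹⁶ mol L⁻¹
Hg₂Br₂ requires the lower [Hg₂²⁺], so it precipitates first.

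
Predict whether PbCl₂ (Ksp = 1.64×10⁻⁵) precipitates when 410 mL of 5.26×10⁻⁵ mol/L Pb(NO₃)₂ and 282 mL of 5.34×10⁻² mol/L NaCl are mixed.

After mixing, V = 410 mL + 282 mL = 692 mL.
[Pb²⁺] = (5.26×10⁻⁵)(410)/692 = 3.12×10⁻⁵ mol/L
[Cl⁻] = (5.34×10⁻²)(282)/692 = 2.18×10⁻² mol/L
Q = [Pb²⁺][Cl⁻]^2 = 1.48×10⁻⁸
Q = 1.48×10⁻⁸ < Ksp = 1.64×10⁻⁵, so the solution is unsaturated and no precipitate forms.

No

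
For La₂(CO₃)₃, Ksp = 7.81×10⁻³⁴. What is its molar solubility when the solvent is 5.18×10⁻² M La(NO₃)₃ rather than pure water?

2.21×10⁻¹¹ M

La₂(CO₃)₃(s) ⇌ 2 La³⁺(aq) + 3 CO₃²⁻(aq)
Let s be the solubility of La₂(CO₃)₃ here. The common ion gives [La³⁺] ≈ 5.18×10⁻² M, and [CO₃²⁻] = 3s.
Ksp = [La³⁺]^2[CO₃²⁻]^3 = (5.18×10⁻²)^2(3s)^3
(3s)^3 = 7.81×10⁻³⁴ / (5.18×10⁻²)^2 = 2.91×10⁻³¹
s = 2.21×10⁻¹¹ M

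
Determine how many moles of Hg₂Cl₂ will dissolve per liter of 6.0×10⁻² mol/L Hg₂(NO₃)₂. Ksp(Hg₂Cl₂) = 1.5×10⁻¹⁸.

Hg₂Cl₂(s) ⇌ Hg₂²⁺(aq) + 2 Cl⁻(aq)
Let s be the solubility of Hg₂Cl₂ here. The common ion gives [Hg₂²⁺] ≈ 6.0×10⁻² mol/L, and [Cl⁻] = 2s.
Ksp = [Hg₂²⁺][Cl⁻]^2 = (6.0×10⁻²)(2s)^2
(2s)^2 = 1.5×10⁻¹⁸ / (6.0×10⁻²) = 2.5×10⁻¹⁷
s = 2.5×10⁻⁹ mol/L

2.5×10⁻⁹ M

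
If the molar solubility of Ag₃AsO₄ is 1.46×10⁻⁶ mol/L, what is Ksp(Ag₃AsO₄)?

Ag₃AsO₄(s) ⇌ 3 Ag⁺(aq) + AsO₄³⁻(aq)
Call the molar solubility s, so that [Ag⁺] = 3s and [AsO₄³⁻] = s.
Ksp = [Ag⁺]^3[AsO₄³⁻] = (3s)^3 · s = 27s^4
Ksp = 27 × (1.46×10⁻⁶)^4 = 1.23×10⁻²²

Ksp = 1.23×10⁻²²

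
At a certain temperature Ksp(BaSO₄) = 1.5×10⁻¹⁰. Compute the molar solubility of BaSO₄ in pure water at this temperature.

BaSO₄(s) ⇌ Ba²⁺(aq) + SO₄²⁻(aq)
With molar solubility s: [Ba²⁺] = s, [SO₄²⁻] = s.
Ksp = [Ba²⁺][SO₄²⁻] = s · s = s^2
s^2 = 1.5×10⁻¹⁰
s = (1.5×10⁻¹⁰)^(1/2) = 1.2×10⁻⁵ mol/L

1.2×10⁻⁵ M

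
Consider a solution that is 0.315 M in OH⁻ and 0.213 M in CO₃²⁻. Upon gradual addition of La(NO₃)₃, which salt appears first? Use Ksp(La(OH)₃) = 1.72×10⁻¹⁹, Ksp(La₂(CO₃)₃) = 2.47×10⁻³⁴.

La(OH)₃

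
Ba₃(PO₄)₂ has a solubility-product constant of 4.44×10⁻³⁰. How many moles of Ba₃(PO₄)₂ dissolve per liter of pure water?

5.28×10⁻⁷ M

Ba₃(PO₄)₂(s) ⇌ 3 Ba²⁺(aq) + 2 PO₄³⁻(aq)
For each mole of Ba₃(PO₄)₂ that dissolves per liter, [Ba²⁺] = 3s and [PO₄³⁻] = 2s; let s denote this solubility.
Ksp = [Ba²⁺]^3[PO₄³⁻]^2 = (3s)^3 · (2s)^2 = 108s^5
108s^5 = 4.44×10⁻³⁰  ⇒  s^5 = 4.11×10⁻³²
s = 5.28×10⁻⁷ M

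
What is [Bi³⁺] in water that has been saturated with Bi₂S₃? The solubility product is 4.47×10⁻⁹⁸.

Bi₂S₃(s) ⇌ 2 Bi³⁺(aq) + 3 S²⁻(aq)
Let s be the molar solubility. Then [Bi³⁺] = 2s and [S²⁻] = 3s.
Ksp = [Bi³⁺]^2[S²⁻]^3 = (2s)^2 · (3s)^3 = 108s^5 = 4.47×10⁻⁹⁸
s = 1.33×10⁻²⁰ mol/L
[Bi³⁺] = 2s = 2.66×10⁻²⁰ mol/L

2.66×10⁻²⁰ M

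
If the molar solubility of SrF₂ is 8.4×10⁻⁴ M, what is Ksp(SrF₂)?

SrF₂(s) ⇌ Sr²⁺(aq) + 2 F⁻(aq)
Call the molar solubility s, so that [Sr²⁺] = s and [F⁻] = 2s.
Ksp = [Sr²⁺][F⁻]^2 = s · (2s)^2 = 4s^3
Ksp = 4 × (8.4×10⁻⁴)^3 = 2.4×10⁻⁹

Ksp = 2.4×10⁻⁹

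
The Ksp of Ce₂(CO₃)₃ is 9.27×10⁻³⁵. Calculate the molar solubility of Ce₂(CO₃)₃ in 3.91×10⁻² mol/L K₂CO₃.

6.23×10⁻¹⁶ M

Ce₂(CO₃)₃(s) ⇌ 2 Ce³⁺(aq) + 3 CO₃²⁻(aq)
CO₃²⁻ is already present at 3.91×10⁻² mol/L. If s mol/L of Ce₂(CO₃)₃ dissolves, [Ce³⁺] = 2s while [CO₃²⁻] ≈ 3.91×10⁻² mol/L.
Ksp = [Ce³⁺]^2[CO₃²⁻]^3 = (2s)^2(3.91×10⁻²)^3
(2s)^2 = 9.27×10⁻³⁵ / (3.91×10⁻²)^3 = 1.55×10⁻³⁰
s = 6.23×10⁻¹⁶ mol/L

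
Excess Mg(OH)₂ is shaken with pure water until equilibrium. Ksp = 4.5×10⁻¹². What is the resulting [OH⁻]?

2.1×10⁻⁴ M

Mg(OH)₂(s) ⇌ Mg²⁺(aq) + 2 OH⁻(aq)
For each mole of Mg(OH)₂ that dissolves per liter, [Mg²⁺] = s and [OH⁻] = 2s; let s denote this solubility.
Ksp = [Mg²⁺][OH⁻]^2 = s · (2s)^2 = 4s^3 = 4.5×10⁻¹²
s = 1.0×10⁻⁴ mol/L
[OH⁻] = 2s = 2.1×10⁻⁴ mol/L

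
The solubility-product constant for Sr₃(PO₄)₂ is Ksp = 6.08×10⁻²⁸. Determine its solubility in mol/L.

1.41×10⁻⁶ M

Sr₃(PO₄)₂(s) ⇌ 3 Sr²⁺(aq) + 2 PO₄³⁻(aq)
For each mole of Sr₃(PO₄)₂ that dissolves per liter, [Sr²⁺] = 3s and [PO₄³⁻] = 2s; let s denote this solubility.
Ksp = [Sr²⁺]^3[PO₄³⁻]^2 = (3s)^3 · (2s)^2 = 108s^5
108s^5 = 6.08×10⁻²⁸  ⇒  s^5 = 5.63×10⁻³⁰
s = 1.41×10⁻⁶ M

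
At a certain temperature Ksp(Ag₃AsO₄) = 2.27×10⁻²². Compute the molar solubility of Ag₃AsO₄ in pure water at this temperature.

Ag₃AsO₄(s) ⇌ 3 Ag⁺(aq) + AsO₄³⁻(aq)
For each mole of Ag₃AsO₄ that dissolves per liter, [Ag⁺] = 3s and [AsO₄³⁻] = s; let s denote this solubility.
Ksp = [Ag⁺]^3[AsO₄³⁻] = (3s)^3 · s = 27s^4
27s^4 = 2.27×10⁻²²  ⇒  s^4 = 8.41×10⁻²⁴
s = (8.41×10⁻²⁴)^(1/4) = 1.70×10⁻⁶ M

1.70×10⁻⁶ M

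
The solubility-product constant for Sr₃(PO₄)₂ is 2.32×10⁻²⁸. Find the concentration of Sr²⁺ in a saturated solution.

Sr₃(PO₄)₂(s) ⇌ 3 Sr²⁺(aq) + 2 PO₄³⁻(aq)
For each mole of Sr₃(PO₄)₂ that dissolves per liter, [Sr²⁺] = 3s and [PO₄³⁻] = 2s; let s denote this solubility.
Ksp = [Sr²⁺]^3[PO₄³⁻]^2 = (3s)^3 · (2s)^2 = 108s^5 = 2.32×10⁻²⁸
s = 1.17×10⁻⁶ M
[Sr²⁺] = 3s = 3.50×10⁻⁶ M

3.50×10⁻⁶ M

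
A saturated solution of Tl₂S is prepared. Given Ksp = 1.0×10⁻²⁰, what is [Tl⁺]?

Tl₂S(s) ⇌ 2 Tl⁺(aq) + S²⁻(aq)
Call the molar solubility s, so that [Tl⁺] = 2s and [S²⁻] = s.
Ksp = [Tl⁺]^2[S²⁻] = (2s)^2 · s = 4s^3 = 1.0×10⁻²⁰
s = 1.4×10⁻⁷ M
[Tl⁺] = 2s = 2.7×10⁻⁷ M

2.7×10⁻⁷ M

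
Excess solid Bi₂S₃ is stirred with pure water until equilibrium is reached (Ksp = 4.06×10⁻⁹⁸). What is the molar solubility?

Bi₂S₃(s) ⇌ 2 Bi³⁺(aq) + 3 S²⁻(aq)
Call the molar solubility s, so that [Bi³⁺] = 2s and [S²⁻] = 3s.
Ksp = [Bi³⁺]^2[S²⁻]^3 = (2s)^2 · (3s)^3 = 108s^5
108s^5 = 4.06×10⁻⁹⁸  ⇒  s^5 = 3.76×10⁻¹⁰⁰
s = 1.30×10⁻²⁰ mol/L

1.30×10⁻²⁰ M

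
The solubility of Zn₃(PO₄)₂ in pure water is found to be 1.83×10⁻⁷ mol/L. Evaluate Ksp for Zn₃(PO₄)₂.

Ksp = 2.22×10⁻³²

Zn₃(PO₄)₂(s) ⇌ 3 Zn²⁺(aq) + 2 PO₄³⁻(aq)
With molar solubility s: [Zn²⁺] = 3s, [PO₄³⁻] = 2s.
Ksp = [Zn²⁺]^3[PO₄³⁻]^2 = (3s)^3 · (2s)^2 = 108s^5
Ksp = 108 × (1.83×10⁻⁷)^5 = 2.22×10⁻³²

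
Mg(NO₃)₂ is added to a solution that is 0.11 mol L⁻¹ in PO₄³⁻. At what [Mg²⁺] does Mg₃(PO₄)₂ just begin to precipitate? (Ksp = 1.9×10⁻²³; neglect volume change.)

1.2×10⁻⁷ M

A salt starts to precipitate once the ion product Q reaches its Ksp.
Mg₃(PO₄)₂(s) ⇌ 3 Mg²⁺(aq) + 2 PO₄³⁻(aq)
Ksp = [Mg²⁺]^3[PO₄³⁻]^2 = [Mg²⁺]^3(0.11)^2
[Mg²⁺]^3 = 1.9×10⁻²³ / (0.11)^2 = 1.6×10⁻²¹
[Mg²⁺] = 1.2×10⁻⁷ mol L⁻¹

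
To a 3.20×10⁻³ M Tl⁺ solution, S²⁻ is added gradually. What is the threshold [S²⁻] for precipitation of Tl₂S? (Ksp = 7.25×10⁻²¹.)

The threshold for precipitation is Q = Ksp.
Tl₂S(s) ⇌ 2 Tl⁺(aq) + S²⁻(aq)
Ksp = [Tl⁺]^2[S²⁻] = [S²⁻](3.20×10⁻³)^2
[S²⁻] = 7.25×10⁻²¹ / (3.20×10⁻³)^2 = 7.08×10⁻¹⁶
[S²⁻] = 7.08×10⁻¹⁶ M

7.08×10⁻¹⁶ M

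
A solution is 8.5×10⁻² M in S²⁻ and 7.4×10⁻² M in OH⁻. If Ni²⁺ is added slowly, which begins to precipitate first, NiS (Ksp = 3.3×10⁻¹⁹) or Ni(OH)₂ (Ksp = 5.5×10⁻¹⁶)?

NiS

Precipitation begins when Q = Ksp.
For NiS: [Ni²⁺] = (Ksp/[S²⁻]) = 3.9×10⁻¹⁸ M
For Ni(OH)₂: [Ni²⁺] = (Ksp/[OH⁻]^2) = 1.0×10⁻¹³ M
The smaller threshold [Ni²⁺] is reached first, so NiS precipitates first.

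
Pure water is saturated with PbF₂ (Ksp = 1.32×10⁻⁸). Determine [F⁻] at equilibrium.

PbF₂(s) ⇌ Pb²⁺(aq) + 2 F⁻(aq)
With molar solubility s: [Pb²⁺] = s, [F⁻] = 2s.
Ksp = [Pb²⁺][F⁻]^2 = s · (2s)^2 = 4s^3 = 1.32×10⁻⁸
s = 1.49×10⁻³ mol/L
[F⁻] = 2s = 2.98×10⁻³ mol/L

2.98×10⁻³ M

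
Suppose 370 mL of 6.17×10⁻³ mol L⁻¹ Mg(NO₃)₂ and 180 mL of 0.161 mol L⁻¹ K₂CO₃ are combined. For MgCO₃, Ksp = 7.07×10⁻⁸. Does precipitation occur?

Yes

After mixing, V = 370 mL + 180 mL = 550 mL.
[Mg²⁺] = (6.17×10⁻³)(370)/550 = 4.15×10⁻³ mol L⁻¹
[CO₃²⁻] = (0.161)(180)/550 = 5.27×10⁻² mol L⁻¹
Q = [Mg²⁺][CO₃²⁻] = 2.19×10⁻⁴
Q = 2.19×10⁻⁴ > Ksp = 7.07×10⁻⁸, so the solution is supersaturated and MgCO₃ precipitates.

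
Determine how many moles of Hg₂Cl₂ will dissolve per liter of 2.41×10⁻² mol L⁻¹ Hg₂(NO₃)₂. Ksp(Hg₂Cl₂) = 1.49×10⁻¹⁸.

Hg₂Cl₂(s) ⇌ Hg₂²⁺(aq) + 2 Cl⁻(aq)
The solution already contains Hg₂²⁺ at 2.41×10⁻² mol L⁻¹. Let s be the molar solubility of Hg₂Cl₂.
[Hg₂²⁺] ≈ 2.41×10⁻² mol L⁻¹ (common ion dominates); [Cl⁻] = 2s.
Ksp = [Hg₂²⁺][Cl⁻]^2 = (2.41×10⁻²)(2s)^2
(2s)^2 = 1.49×10⁻¹⁸ / (2.41×10⁻²) = 6.18×10⁻¹⁷
s = 3.93×10⁻⁹ mol L⁻¹

3.93×10⁻⁹ M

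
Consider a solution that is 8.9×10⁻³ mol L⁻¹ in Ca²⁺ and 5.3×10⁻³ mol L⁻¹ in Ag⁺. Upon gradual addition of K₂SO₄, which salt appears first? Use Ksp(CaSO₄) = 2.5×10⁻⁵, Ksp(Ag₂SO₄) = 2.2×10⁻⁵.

CaSO₄

The threshold for precipitation is Q = Ksp.
For CaSO₄: [SO₄²⁻] = (Ksp/[Ca²⁺]) = 2.8×10⁻³ mol L⁻¹
For Ag₂SO₄: [SO₄²⁻] = (Ksp/[Ag⁺]^2) = 0.78 mol L⁻¹
Since CaSO₄ needs less SO₄²⁻ to reach saturation, it precipitates first.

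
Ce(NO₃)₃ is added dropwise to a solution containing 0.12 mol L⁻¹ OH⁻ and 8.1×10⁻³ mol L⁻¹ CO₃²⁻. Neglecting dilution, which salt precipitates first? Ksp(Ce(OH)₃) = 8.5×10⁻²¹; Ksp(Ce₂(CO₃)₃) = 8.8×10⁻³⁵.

Ce(OH)₃

The threshold for precipitation is Q = Ksp.
For Ce(OH)₃: [Ce³⁺] = (Ksp/[OH⁻]^3) = 4.9×10⁻¹⁸ mol L⁻¹
For Ce₂(CO₃)₃: [Ce³⁺] = (Ksp/[CO₃²⁻]^3)^(1/2) = 1.3×10⁻¹⁴ mol L⁻¹
Ce(OH)₃ requires the lower [Ce³⁺], so it precipitates first.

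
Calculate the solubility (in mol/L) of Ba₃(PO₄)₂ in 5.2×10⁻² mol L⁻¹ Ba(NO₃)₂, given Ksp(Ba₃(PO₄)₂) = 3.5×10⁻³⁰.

7.9×10⁻¹⁴ M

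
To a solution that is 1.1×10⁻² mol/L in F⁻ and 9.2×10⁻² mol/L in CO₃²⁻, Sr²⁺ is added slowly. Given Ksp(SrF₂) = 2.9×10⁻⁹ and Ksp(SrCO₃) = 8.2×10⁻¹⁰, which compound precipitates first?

Precipitation of each salt begins when its ion product equals Ksp.
For SrF₂: [Sr²⁺] = (Ksp/[F⁻]^2) = 2.4×10⁻⁵ mol/L
For SrCO₃: [Sr²⁺] = (Ksp/[CO₃²⁻]) = 8.9×10⁻⁹ mol/L
The smaller threshold [Sr²⁺] is reached first, so SrCO₃ precipitates first.

SrCO₃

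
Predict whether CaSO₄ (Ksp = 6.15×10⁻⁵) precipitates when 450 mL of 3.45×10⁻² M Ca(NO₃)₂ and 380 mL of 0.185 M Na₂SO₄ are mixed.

The combined volume is 830 mL.
[Ca²⁺] = (3.45×10⁻²)(450)/830 = 1.87×10⁻² M
[SO₄²⁻] = (0.185)(380)/830 = 8.47×10⁻² M
Q = [Ca²⁺][SO₄²⁻] = 1.58×10⁻³
Q = 1.58×10⁻³ > Ksp = 6.15×10⁻⁵, so the solution is supersaturated and CaSO₄ precipitates.

Yes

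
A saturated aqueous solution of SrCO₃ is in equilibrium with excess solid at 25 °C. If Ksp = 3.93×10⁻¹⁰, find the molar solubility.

1.98×10⁻⁵ M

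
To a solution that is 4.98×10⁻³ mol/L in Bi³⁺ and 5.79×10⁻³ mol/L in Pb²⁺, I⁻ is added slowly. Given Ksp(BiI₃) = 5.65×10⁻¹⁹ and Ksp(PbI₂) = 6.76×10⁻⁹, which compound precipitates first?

Precipitation begins when Q = Ksp.
For BiI₃: [I⁻] = (Ksp/[Bi³⁺])^(1/3) = 4.84×10⁻⁶ mol/L
For PbI₂: [I⁻] = (Ksp/[Pb²⁺])^(1/2) = 1.08×10⁻³ mol/L
BiI₃ requires the lower [I⁻], so it precipitates first.

BiI₃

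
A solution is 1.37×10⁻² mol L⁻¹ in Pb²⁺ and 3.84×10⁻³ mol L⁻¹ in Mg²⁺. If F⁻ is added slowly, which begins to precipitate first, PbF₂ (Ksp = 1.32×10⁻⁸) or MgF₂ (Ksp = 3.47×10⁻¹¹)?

MgF₂

A salt starts to precipitate once the ion product Q reaches its Ksp.
For PbF₂: [F⁻] = (Ksp/[Pb²⁺])^(1/2) = 9.82×10⁻⁴ mol L⁻¹
For MgF₂: [F⁻] = (Ksp/[Mg²⁺])^(1/2) = 9.51×10⁻⁵ mol L⁻¹
The smaller threshold [F⁻] is reached first, so MgF₂ precipitates first.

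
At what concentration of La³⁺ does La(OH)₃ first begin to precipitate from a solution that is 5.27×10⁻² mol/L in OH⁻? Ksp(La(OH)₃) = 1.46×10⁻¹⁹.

Each salt precipitates once Q = Ksp for that salt.
La(OH)₃(s) ⇌ La³⁺(aq) + 3 OH⁻(aq)
Ksp = [La³⁺][OH⁻]^3 = [La³⁺](5.27×10⁻²)^3
[La³⁺] = 1.46×10⁻¹⁹ / (5.27×10⁻²)^3 = 9.98×10⁻¹⁶
[La³⁺] = 9.98×10⁻¹⁶ mol/L

9.98×10⁻¹⁶ M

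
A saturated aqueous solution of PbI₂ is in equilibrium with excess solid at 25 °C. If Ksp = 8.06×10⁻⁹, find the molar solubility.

PbI₂(s) ⇌ Pb²⁺(aq) + 2 I⁻(aq)
Call the molar solubility s, so that [Pb²⁺] = s and [I⁻] = 2s.
Ksp = [Pb²⁺][I⁻]^2 = s · (2s)^2 = 4s^3
4s^3 = 8.06×10⁻⁹  ⇒  s^3 = 2.02×10⁻⁹
Taking the 3rd root, s = 1.26×10⁻³ M.

1.26×10⁻³ M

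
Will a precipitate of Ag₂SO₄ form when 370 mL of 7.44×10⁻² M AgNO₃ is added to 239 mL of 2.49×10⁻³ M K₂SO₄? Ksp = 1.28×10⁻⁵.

No

After mixing, V = 370 mL + 239 mL = 609 mL.
[Ag⁺] = (7.44×10⁻²)(370)/609 = 4.52×10⁻² M
[SO₄²⁻] = (2.49×10⁻³)(239)/609 = 9.77×10⁻⁴ M
Q = [Ag⁺]^2[SO₄²⁻] = 2.00×10⁻⁶
Q < Ksp (2.00×10⁻⁶ vs 1.28×10⁻⁵); the solution remains unsaturated and no precipitate forms.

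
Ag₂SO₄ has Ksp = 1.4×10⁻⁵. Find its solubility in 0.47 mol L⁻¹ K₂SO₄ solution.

2.7×10⁻³ M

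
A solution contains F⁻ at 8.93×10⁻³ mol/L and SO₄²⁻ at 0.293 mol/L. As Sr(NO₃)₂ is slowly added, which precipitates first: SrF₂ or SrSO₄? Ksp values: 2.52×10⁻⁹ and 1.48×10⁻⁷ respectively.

SrSO₄

Each salt precipitates once Q = Ksp for that salt.
For SrF₂: [Sr²⁺] = (Ksp/[F⁻]^2) = 3.16×10⁻⁵ mol/L
For SrSO₄: [Sr²⁺] = (Ksp/[SO₄²⁻]) = 5.05×10⁻⁷ mol/L
Since SrSO₄ needs less Sr²⁺ to reach saturation, it precipitates first.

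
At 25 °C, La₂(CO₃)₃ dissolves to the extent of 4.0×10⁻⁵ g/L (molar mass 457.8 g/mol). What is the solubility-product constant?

Ksp = 5.5×10⁻³⁴

Molar solubility s = (4.0×10⁻⁵ g/L) / (457.8 g/mol) = 8.737×10⁻⁸ mol/L
La₂(CO₃)₃(s) ⇌ 2 La³⁺(aq) + 3 CO₃²⁻(aq)
If s mol/L of La₂(CO₃)₃ dissolves, [La³⁺] = 2s and [CO₃²⁻] = 3s.
Ksp = [La³⁺]^2[CO₃²⁻]^3 = (2s)^2 · (3s)^3 = 108s^5
Ksp = 108 × (8.737×10⁻⁸)^5 = 5.5×10⁻³⁴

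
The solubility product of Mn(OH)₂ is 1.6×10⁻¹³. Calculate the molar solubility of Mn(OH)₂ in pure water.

3.4×10⁻⁵ M

Mn(OH)₂(s) ⇌ Mn²⁺(aq) + 2 OH⁻(aq)
Call the molar solubility s, so that [Mn²⁺] = s and [OH⁻] = 2s.
Ksp = [Mn²⁺][OH⁻]^2 = s · (2s)^2 = 4s^3
4s^3 = 1.6×10⁻¹³  ⇒  s^3 = 4.0×10⁻¹⁴
s = (4.0×10⁻¹⁴)^(1/3) = 3.4×10⁻⁵ M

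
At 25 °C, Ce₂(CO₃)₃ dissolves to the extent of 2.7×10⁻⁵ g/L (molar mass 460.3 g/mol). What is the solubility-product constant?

Ksp = 7.5×10⁻³⁵

Convert to molarity: s = 2.7×10⁻⁵ / 460.3 = 5.866×10⁻⁸ mol/L
Ce₂(CO₃)₃(s) ⇌ 2 Ce³⁺(aq) + 3 CO₃²⁻(aq)
If s mol/L of Ce₂(CO₃)₃ dissolves, [Ce³⁺] = 2s and [CO₃²⁻] = 3s.
Ksp = [Ce³⁺]^2[CO₃²⁻]^3 = (2s)^2 · (3s)^3 = 108s^5
Ksp = 108 × (5.866×10⁻⁸)^5 = 7.5×10⁻³⁵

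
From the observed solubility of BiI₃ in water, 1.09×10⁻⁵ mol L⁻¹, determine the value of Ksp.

BiI₃(s) ⇌ Bi³⁺(aq) + 3 I⁻(aq)
If s mol/L of BiI₃ dissolves, [Bi³⁺] = s and [I⁻] = 3s.
Ksp = [Bi³⁺][I⁻]^3 = s · (3s)^3 = 27s^4
Ksp = 27 × (1.09×10⁻⁵)^4 = 3.81×10⁻¹⁹

Ksp = 3.81×10⁻¹⁹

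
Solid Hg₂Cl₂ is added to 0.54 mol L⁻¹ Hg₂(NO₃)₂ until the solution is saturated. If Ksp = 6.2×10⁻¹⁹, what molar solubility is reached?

5.4×10⁻¹⁰ M

Hg₂Cl₂(s) ⇌ Hg₂²⁺(aq) + 2 Cl⁻(aq)
Let s be the solubility of Hg₂Cl₂ here. The common ion gives [Hg₂²⁺] ≈ 0.54 mol L⁻¹, and [Cl⁻] = 2s.
Ksp = [Hg₂²⁺][Cl⁻]^2 = (0.54)(2s)^2
(2s)^2 = 6.2×10⁻¹⁹ / (0.54) = 1.1×10⁻¹⁸
s = 5.4×10⁻¹⁰ mol L⁻¹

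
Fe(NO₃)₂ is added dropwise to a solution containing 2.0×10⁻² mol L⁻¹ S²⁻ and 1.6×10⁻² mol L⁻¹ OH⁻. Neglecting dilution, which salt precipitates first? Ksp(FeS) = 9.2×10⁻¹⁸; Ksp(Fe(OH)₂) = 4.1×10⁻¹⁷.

Precipitation begins when Q = Ksp.
For FeS: [Fe²⁺] = (Ksp/[S²⁻]) = 4.6×10⁻¹⁶ mol L⁻¹
For Fe(OH)₂: [Fe²⁺] = (Ksp/[OH⁻]^2) = 1.6×10⁻¹³ mol L⁻¹
The smaller threshold [Fe²⁺] is reached first, so FeS precipitates first.

FeS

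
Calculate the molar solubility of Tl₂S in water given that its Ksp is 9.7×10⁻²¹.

Tl₂S(s) ⇌ 2 Tl⁺(aq) + S²⁻(aq)
Call the molar solubility s, so that [Tl⁺] = 2s and [S²⁻] = s.
Ksp = [Tl⁺]^2[S²⁻] = (2s)^2 · s = 4s^3
4s^3 = 9.7×10⁻²¹  ⇒  s^3 = 2.4×10⁻²¹
s = (2.4×10⁻²¹)^(1/3) = 1.3×10⁻⁷ M

1.3×10⁻⁷ M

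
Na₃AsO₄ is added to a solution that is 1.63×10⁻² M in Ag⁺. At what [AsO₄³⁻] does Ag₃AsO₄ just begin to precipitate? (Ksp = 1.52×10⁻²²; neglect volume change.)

3.51×10⁻¹⁷ M

Each salt precipitates once Q = Ksp for that salt.
Ag₃AsO₄(s) ⇌ 3 Ag⁺(aq) + AsO₄³⁻(aq)
Ksp = [Ag⁺]^3[AsO₄³⁻] = [AsO₄³⁻](1.63×10⁻²)^3
[AsO₄³⁻] = 1.52×10⁻²² / (1.63×10⁻²)^3 = 3.51×10⁻¹⁷
[AsO₄³⁻] = 3.51×10⁻¹⁷ M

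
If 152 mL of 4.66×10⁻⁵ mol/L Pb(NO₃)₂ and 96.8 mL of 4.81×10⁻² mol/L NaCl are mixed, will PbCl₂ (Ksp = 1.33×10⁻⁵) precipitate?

No

After mixing, V = 152 mL + 96.8 mL = 248.8 mL.
[Pb²⁺] = (4.66×10⁻⁵)(152)/248.8 = 2.85×10⁻⁵ mol/L
[Cl⁻] = (4.81×10⁻²)(96.8)/248.8 = 1.87×10⁻² mol/L
Q = [Pb²⁺][Cl⁻]^2 = 9.97×10⁻⁹
Since Q (9.97×10⁻⁹) is less than Ksp (1.33×10⁻⁵), no PbCl₂ precipitates.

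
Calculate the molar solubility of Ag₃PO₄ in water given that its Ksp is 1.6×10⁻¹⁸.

Ag₃PO₄(s) ⇌ 3 Ag⁺(aq) + PO₄³⁻(aq)
Call the molar solubility s, so that [Ag⁺] = 3s and [PO₄³⁻] = s.
Ksp = [Ag⁺]^3[PO₄³⁻] = (3s)^3 · s = 27s^4
27s^4 = 1.6×10⁻¹⁸  ⇒  s^4 = 5.9×10⁻²⁰
Taking the 4th root, s = 1.6×10⁻⁵ mol L⁻¹.

1.6×10⁻⁵ M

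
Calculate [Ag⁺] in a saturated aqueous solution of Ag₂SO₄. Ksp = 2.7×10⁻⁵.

Ag₂SO₄(s) ⇌ 2 Ag⁺(aq) + SO₄²⁻(aq)
Let s be the molar solubility. Then [Ag⁺] = 2s and [SO₄²⁻] = s.
Ksp = [Ag⁺]^2[SO₄²⁻] = (2s)^2 · s = 4s^3 = 2.7×10⁻⁵
s = 1.9×10⁻² M
[Ag⁺] = 2s = 3.8×10⁻² M

3.8×10⁻² M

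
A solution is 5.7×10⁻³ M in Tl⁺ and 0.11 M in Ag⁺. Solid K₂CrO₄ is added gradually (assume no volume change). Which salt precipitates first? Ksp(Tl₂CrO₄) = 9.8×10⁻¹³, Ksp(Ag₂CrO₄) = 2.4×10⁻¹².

Ag₂CrO₄

Precipitation begins when Q = Ksp.
For Tl₂CrO₄: [CrO₄²⁻] = (Ksp/[Tl⁺]^2) = 3.0×10⁻⁸ M
For Ag₂CrO₄: [CrO₄²⁻] = (Ksp/[Ag⁺]^2) = 2.0×10⁻¹⁰ M
Since Ag₂CrO₄ needs less CrO₄²⁻ to reach saturation, it precipitates first.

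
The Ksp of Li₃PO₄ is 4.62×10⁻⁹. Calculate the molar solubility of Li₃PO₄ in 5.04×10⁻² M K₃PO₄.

Li₃PO₄(s) ⇌ 3 Li⁺(aq) + PO₄³⁻(aq)
PO₄³⁻ is already present at 5.04×10⁻² M. If s mol/L of Li₃PO₄ dissolves, [Li⁺] = 3s while [PO₄³⁻] ≈ 5.04×10⁻² M.
Ksp = [Li⁺]^3[PO₄³⁻] = (3s)^3(5.04×10⁻²)
(3s)^3 = 4.62×10⁻⁹ / (5.04×10⁻²) = 9.17×10⁻⁸
s = 1.50×10⁻³ M

1.50×10⁻³ M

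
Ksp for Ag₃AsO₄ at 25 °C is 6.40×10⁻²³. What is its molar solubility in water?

Ag₃AsO₄(s) ⇌ 3 Ag⁺(aq) + AsO₄³⁻(aq)
Let s be the molar solubility. Then [Ag⁺] = 3s and [AsO₄³⁻] = s.
Ksp = [Ag⁺]^3[AsO₄³⁻] = (3s)^3 · s = 27s^4
27s^4 = 6.40×10⁻²³  ⇒  s^4 = 2.37×10⁻²⁴
Taking the 4th root, s = 1.24×10⁻⁶ mol/L.

1.24×10⁻⁶ M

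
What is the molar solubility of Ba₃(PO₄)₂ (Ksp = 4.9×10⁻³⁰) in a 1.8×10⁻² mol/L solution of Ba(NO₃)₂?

Ba₃(PO₄)₂(s) ⇌ 3 Ba²⁺(aq) + 2 PO₄³⁻(aq)
The solution already contains Ba²⁺ at 1.8×10⁻² mol/L. Let s be the molar solubility of Ba₃(PO₄)₂.
[Ba²⁺] ≈ 1.8×10⁻² mol/L (common ion dominates); [PO₄³⁻] = 2s.
Ksp = [Ba²⁺]^3[PO₄³⁻]^2 = (1.8×10⁻²)^3(2s)^2
(2s)^2 = 4.9×10⁻³⁰ / (1.8×10⁻²)^3 = 8.4×10⁻²⁵
s = 4.6×10⁻¹³ mol/L

4.6×10⁻¹³ M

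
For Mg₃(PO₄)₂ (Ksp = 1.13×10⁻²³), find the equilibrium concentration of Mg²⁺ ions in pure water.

Mg₃(PO₄)₂(s) ⇌ 3 Mg²⁺(aq) + 2 PO₄³⁻(aq)
With molar solubility s: [Mg²⁺] = 3s, [PO₄³⁻] = 2s.
Ksp = [Mg²⁺]^3[PO₄³⁻]^2 = (3s)^3 · (2s)^2 = 108s^5 = 1.13×10⁻²³
s = 1.01×10⁻⁵ M
[Mg²⁺] = 3s = 3.03×10⁻⁵ M

3.03×10⁻⁵ M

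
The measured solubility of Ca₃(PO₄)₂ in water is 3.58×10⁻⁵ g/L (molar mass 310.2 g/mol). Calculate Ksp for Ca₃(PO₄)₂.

s = (3.58×10⁻⁵ g L⁻¹)/(310.2 g mol⁻¹) = 1.1541×10⁻⁷ M
Ca₃(PO₄)₂(s) ⇌ 3 Ca²⁺(aq) + 2 PO₄³⁻(aq)
Let s be the molar solubility. Then [Ca²⁺] = 3s and [PO₄³⁻] = 2s.
Ksp = [Ca²⁺]^3[PO₄³⁻]^2 = (3s)^3 · (2s)^2 = 108s^5
Ksp = 108 × (1.1541×10⁻⁷)^5 = 2.21×10⁻³³

Ksp = 2.21×10⁻³³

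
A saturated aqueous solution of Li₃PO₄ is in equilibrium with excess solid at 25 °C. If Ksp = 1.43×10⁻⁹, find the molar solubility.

Li₃PO₄(s) ⇌ 3 Li⁺(aq) + PO₄³⁻(aq)
With molar solubility s: [Li⁺] = 3s, [PO₄³⁻] = s.
Ksp = [Li⁺]^3[PO₄³⁻] = (3s)^3 · s = 27s^4
27s^4 = 1.43×10⁻⁹  ⇒  s^4 = 5.30×10⁻¹¹
Taking the 4th root, s = 2.70×10⁻³ mol L⁻¹.

2.70×10⁻³ M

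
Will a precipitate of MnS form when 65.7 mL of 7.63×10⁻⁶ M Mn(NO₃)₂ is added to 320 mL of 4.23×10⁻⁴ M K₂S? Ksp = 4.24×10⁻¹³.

Yes

After mixing, V = 65.7 mL + 320 mL = 385.7 mL.
[Mn²⁺] = (7.63×10⁻⁶)(65.7)/385.7 = 1.30×10⁻⁶ M
[S²⁻] = (4.23×10⁻⁴)(320)/385.7 = 3.51×10⁻⁴ M
Q = [Mn²⁺][S²⁻] = 4.56×10⁻¹⁰
Since Q (4.56×10⁻¹⁰) exceeds Ksp (4.24×10⁻¹³), MnS will precipitate.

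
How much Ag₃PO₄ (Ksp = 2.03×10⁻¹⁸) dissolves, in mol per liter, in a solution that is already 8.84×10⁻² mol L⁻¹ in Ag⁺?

2.94×10⁻¹⁵ M

Ag₃PO₄(s) ⇌ 3 Ag⁺(aq) + PO₄³⁻(aq)
Let s be the solubility of Ag₃PO₄ here. The common ion gives [Ag⁺] ≈ 8.84×10⁻² mol L⁻¹, and [PO₄³⁻] = s.
Ksp = [Ag⁺]^3[PO₄³⁻] = (8.84×10⁻²)^3s
s = 2.03×10⁻¹⁸ / (8.84×10⁻²)^3 = 2.94×10⁻¹⁵
s = 2.94×10⁻¹⁵ mol L⁻¹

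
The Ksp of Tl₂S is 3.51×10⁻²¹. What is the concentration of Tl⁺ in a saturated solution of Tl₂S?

Tl₂S(s) ⇌ 2 Tl⁺(aq) + S²⁻(aq)
If s mol/L of Tl₂S dissolves, [Tl⁺] = 2s and [S²⁻] = s.
Ksp = [Tl⁺]^2[S²⁻] = (2s)^2 · s = 4s^3 = 3.51×10⁻²¹
s = 9.57×10⁻⁸ M
[Tl⁺] = 2s = 1.91×10⁻⁷ M

1.91×10⁻⁷ M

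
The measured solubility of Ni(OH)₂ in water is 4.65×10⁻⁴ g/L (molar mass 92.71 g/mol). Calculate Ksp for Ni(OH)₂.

Convert to molarity: s = 4.65×10⁻⁴ / 92.71 = 5.0156×10⁻⁶ mol/L
Ni(OH)₂(s) ⇌ Ni²⁺(aq) + 2 OH⁻(aq)
Call the molar solubility s, so that [Ni²⁺] = s and [OH⁻] = 2s.
Ksp = [Ni²⁺][OH⁻]^2 = s · (2s)^2 = 4s^3
Ksp = 4 × (5.0156×10⁻⁶)^3 = 5.05×10⁻¹⁶

Ksp = 5.05×10⁻¹⁶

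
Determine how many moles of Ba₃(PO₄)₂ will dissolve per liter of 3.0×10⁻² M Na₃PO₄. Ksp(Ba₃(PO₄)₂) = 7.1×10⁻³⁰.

6.6×10⁻¹⁰ M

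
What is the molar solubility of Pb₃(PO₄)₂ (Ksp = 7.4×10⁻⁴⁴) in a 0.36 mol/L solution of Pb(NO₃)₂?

Pb₃(PO₄)₂(s) ⇌ 3 Pb²⁺(aq) + 2 PO₄³⁻(aq)
Let s be the solubility of Pb₃(PO₄)₂ here. The common ion gives [Pb²⁺] ≈ 0.36 mol/L, and [PO₄³⁻] = 2s.
Ksp = [Pb²⁺]^3[PO₄³⁻]^2 = (0.36)^3(2s)^2
(2s)^2 = 7.4×10⁻⁴⁴ / (0.36)^3 = 1.6×10⁻⁴²
s = 6.3×10⁻²² mol/L

6.3×10⁻²² M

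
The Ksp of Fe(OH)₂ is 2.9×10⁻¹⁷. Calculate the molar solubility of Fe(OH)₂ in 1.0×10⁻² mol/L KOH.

Fe(OH)₂(s) ⇌ Fe²⁺(aq) + 2 OH⁻(aq)
Let s be the solubility of Fe(OH)₂ here. The common ion gives [OH⁻] ≈ 1.0×10⁻² mol/L, and [Fe²⁺] = s.
Ksp = [Fe²⁺][OH⁻]^2 = s(1.0×10⁻²)^2
s = 2.9×10⁻¹⁷ / (1.0×10⁻²)^2 = 2.9×10⁻¹³
s = 2.9×10⁻¹³ mol/L

2.9×10⁻¹³ M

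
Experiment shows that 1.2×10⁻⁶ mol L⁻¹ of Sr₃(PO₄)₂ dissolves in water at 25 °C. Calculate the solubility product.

Sr₃(PO₄)₂(s) ⇌ 3 Sr²⁺(aq) + 2 PO₄³⁻(aq)
Call the molar solubility s, so that [Sr²⁺] = 3s and [PO₄³⁻] = 2s.
Ksp = [Sr²⁺]^3[PO₄³⁻]^2 = (3s)^3 · (2s)^2 = 108s^5
Ksp = 108 × (1.2×10⁻⁶)^5 = 2.7×10⁻²⁸

Ksp = 2.7×10⁻²⁸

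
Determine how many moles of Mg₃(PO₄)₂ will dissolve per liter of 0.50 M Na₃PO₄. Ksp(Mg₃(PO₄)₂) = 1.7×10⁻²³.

Mg₃(PO₄)₂(s) ⇌ 3 Mg²⁺(aq) + 2 PO₄³⁻(aq)
With PO₄³⁻ already at 0.50 M and s small, take [PO₄³⁻] ≈ 0.50 M and [Mg²⁺] = 3s.
Ksp = [Mg²⁺]^3[PO₄³⁻]^2 = (3s)^3(0.50)^2
(3s)^3 = 1.7×10⁻²³ / (0.50)^2 = 6.8×10⁻²³
s = 1.4×10⁻⁸ M

1.4×10⁻⁸ M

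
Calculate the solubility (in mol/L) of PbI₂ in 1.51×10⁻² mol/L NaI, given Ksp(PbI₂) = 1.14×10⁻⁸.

5.00×10⁻⁵ M

PbI₂(s) ⇌ Pb²⁺(aq) + 2 I⁻(aq)
The solution already contains I⁻ at 1.51×10⁻² mol/L. Let s be the molar solubility of PbI₂.
[I⁻] ≈ 1.51×10⁻² mol/L (common ion dominates); [Pb²⁺] = s.
Ksp = [Pb²⁺][I⁻]^2 = s(1.51×10⁻²)^2
s = 1.14×10⁻⁸ / (1.51×10⁻²)^2 = 5.00×10⁻⁵
s = 5.00×10⁻⁵ mol/L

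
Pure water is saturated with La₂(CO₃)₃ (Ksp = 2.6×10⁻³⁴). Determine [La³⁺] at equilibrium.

1.5×10⁻⁷ M

La₂(CO₃)₃(s) ⇌ 2 La³⁺(aq) + 3 CO₃²⁻(aq)
If s mol/L of La₂(CO₃)₃ dissolves, [La³⁺] = 2s and [CO₃²⁻] = 3s.
Ksp = [La³⁺]^2[CO₃²⁻]^3 = (2s)^2 · (3s)^3 = 108s^5 = 2.6×10⁻³⁴
s = 7.5×10⁻⁸ M
[La³⁺] = 2s = 1.5×10⁻⁷ M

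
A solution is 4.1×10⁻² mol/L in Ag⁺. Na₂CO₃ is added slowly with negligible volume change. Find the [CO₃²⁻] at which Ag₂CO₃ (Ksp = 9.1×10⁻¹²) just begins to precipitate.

5.4×10⁻⁹ M

Precipitation begins when Q = Ksp.
Ag₂CO₃(s) ⇌ 2 Ag⁺(aq) + CO₃²⁻(aq)
Ksp = [Ag⁺]^2[CO₃²⁻] = [CO₃²⁻](4.1×10⁻²)^2
[CO₃²⁻] = 9.1×10⁻¹² / (4.1×10⁻²)^2 = 5.4×10⁻⁹
[CO₃²⁻] = 5.4×10⁻⁹ mol/L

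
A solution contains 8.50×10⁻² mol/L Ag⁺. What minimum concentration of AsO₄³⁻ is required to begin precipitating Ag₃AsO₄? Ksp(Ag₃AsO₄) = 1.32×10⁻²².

2.15×10⁻¹⁹ M

Precipitation of each salt begins when its ion product equals Ksp.
Ag₃AsO₄(s) ⇌ 3 Ag⁺(aq) + AsO₄³⁻(aq)
Ksp = [Ag⁺]^3[AsO₄³⁻] = [AsO₄³⁻](8.50×10⁻²)^3
[AsO₄³⁻] = 1.32×10⁻²² / (8.50×10⁻²)^3 = 2.15×10⁻¹⁹
[AsO₄³⁻] = 2.15×10⁻¹⁹ mol/L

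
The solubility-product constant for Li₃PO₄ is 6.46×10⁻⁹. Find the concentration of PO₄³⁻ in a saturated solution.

Li₃PO₄(s) ⇌ 3 Li⁺(aq) + PO₄³⁻(aq)
If s mol/L of Li₃PO₄ dissolves, [Li⁺] = 3s and [PO₄³⁻] = s.
Ksp = [Li⁺]^3[PO₄³⁻] = (3s)^3 · s = 27s^4 = 6.46×10⁻⁹
s = 3.93×10⁻³ M
[PO₄³⁻] = s = 3.93×10⁻³ M

3.93×10⁻³ M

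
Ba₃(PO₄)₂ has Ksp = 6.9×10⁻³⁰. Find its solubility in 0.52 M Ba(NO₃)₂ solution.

Ba₃(PO₄)₂(s) ⇌ 3 Ba²⁺(aq) + 2 PO₄³⁻(aq)
Ba²⁺ is already present at 0.52 M. If s mol/L of Ba₃(PO₄)₂ dissolves, [PO₄³⁻] = 2s while [Ba²⁺] ≈ 0.52 M.
Ksp = [Ba²⁺]^3[PO₄³⁻]^2 = (0.52)^3(2s)^2
(2s)^2 = 6.9×10⁻³⁰ / (0.52)^3 = 4.9×10⁻²⁹
s = 3.5×10⁻¹⁵ M

3.5×10⁻¹⁵ M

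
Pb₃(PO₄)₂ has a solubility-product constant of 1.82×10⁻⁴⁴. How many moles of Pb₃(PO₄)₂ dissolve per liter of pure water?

7.00×10⁻¹⁰ M

Pb₃(PO₄)₂(s) ⇌ 3 Pb²⁺(aq) + 2 PO₄³⁻(aq)
With molar solubility s: [Pb²⁺] = 3s, [PO₄³⁻] = 2s.
Ksp = [Pb²⁺]^3[PO₄³⁻]^2 = (3s)^3 · (2s)^2 = 108s^5
108s^5 = 1.82×10⁻⁴⁴  ⇒  s^5 = 1.69×10⁻⁴⁶
s = 7.00×10⁻¹⁰ M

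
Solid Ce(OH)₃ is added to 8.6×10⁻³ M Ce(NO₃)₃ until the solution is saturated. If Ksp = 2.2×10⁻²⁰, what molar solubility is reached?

4.6×10⁻⁷ M

Ce(OH)₃(s) ⇌ Ce³⁺(aq) + 3 OH⁻(aq)
Let s be the solubility of Ce(OH)₃ here. The common ion gives [Ce³⁺] ≈ 8.6×10⁻³ M, and [OH⁻] = 3s.
Ksp = [Ce³⁺][OH⁻]^3 = (8.6×10⁻³)(3s)^3
(3s)^3 = 2.2×10⁻²⁰ / (8.6×10⁻³) = 2.6×10⁻¹⁸
s = 4.6×10⁻⁷ M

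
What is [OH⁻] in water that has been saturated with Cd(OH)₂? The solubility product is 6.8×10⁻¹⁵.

Cd(OH)₂(s) ⇌ Cd²⁺(aq) + 2 OH⁻(aq)
With molar solubility s: [Cd²⁺] = s, [OH⁻] = 2s.
Ksp = [Cd²⁺][OH⁻]^2 = s · (2s)^2 = 4s^3 = 6.8×10⁻¹⁵
s = 1.2×10⁻⁵ mol L⁻¹
[OH⁻] = 2s = 2.4×10⁻⁵ mol L⁻¹

2.4×10⁻⁵ M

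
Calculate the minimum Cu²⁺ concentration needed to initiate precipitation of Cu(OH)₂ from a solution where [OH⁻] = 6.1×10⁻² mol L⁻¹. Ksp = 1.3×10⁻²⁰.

3.5×10⁻¹⁸ M

Precipitation of each salt begins when its ion product equals Ksp.
Cu(OH)₂(s) ⇌ Cu²⁺(aq) + 2 OH⁻(aq)
Ksp = [Cu²⁺][OH⁻]^2 = [Cu²⁺](6.1×10⁻²)^2
[Cu²⁺] = 1.3×10⁻²⁰ / (6.1×10⁻²)^2 = 3.5×10⁻¹⁸
[Cu²⁺] = 3.5×10⁻¹⁸ mol L⁻¹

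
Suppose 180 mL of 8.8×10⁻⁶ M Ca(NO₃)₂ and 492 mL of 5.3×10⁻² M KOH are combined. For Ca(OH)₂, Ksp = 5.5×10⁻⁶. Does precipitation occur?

Total volume after mixing = 180 + 492 = 672 mL.
[Ca²⁺] = (8.8×10⁻⁶)(180)/672 = 2.4×10⁻⁶ M
[OH⁻] = (5.3×10⁻²)(492)/672 = 3.9×10⁻² M
Q = [Ca²⁺][OH⁻]^2 = 3.5×10⁻⁹
Q = 3.5×10⁻⁹ < Ksp = 5.5×10⁻⁶, so the solution is unsaturated and no precipitate forms.

No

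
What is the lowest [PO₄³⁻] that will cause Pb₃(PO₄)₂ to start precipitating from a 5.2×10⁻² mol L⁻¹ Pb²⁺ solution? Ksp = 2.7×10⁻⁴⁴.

1.4×10⁻²⁰ M

A salt starts to precipitate once the ion product Q reaches its Ksp.
Pb₃(PO₄)₂(s) ⇌ 3 Pb²⁺(aq) + 2 PO₄³⁻(aq)
Ksp = [Pb²⁺]^3[PO₄³⁻]^2 = [PO₄³⁻]^2(5.2×10⁻²)^3
[PO₄³⁻]^2 = 2.7×10⁻⁴⁴ / (5.2×10⁻²)^3 = 1.9×10⁻⁴⁰
[PO₄³⁻] = 1.4×10⁻²⁰ mol L⁻¹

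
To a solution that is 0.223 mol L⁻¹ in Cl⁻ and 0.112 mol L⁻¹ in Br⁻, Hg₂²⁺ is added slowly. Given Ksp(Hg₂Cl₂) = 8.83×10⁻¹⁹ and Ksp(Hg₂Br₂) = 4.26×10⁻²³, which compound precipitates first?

Hg₂Br₂

Precipitation of each salt begins when its ion product equals Ksp.
For Hg₂Cl₂: [Hg₂²⁺] = (Ksp/[Cl⁻]^2) = 1.78×10⁻¹⁷ mol L⁻¹
For Hg₂Br₂: [Hg₂²⁺] = (Ksp/[Br⁻]^2) = 3.40×10⁻²¹ mol L⁻¹
Since Hg₂Br₂ needs less Hg₂²⁺ to reach saturation, it precipitates first.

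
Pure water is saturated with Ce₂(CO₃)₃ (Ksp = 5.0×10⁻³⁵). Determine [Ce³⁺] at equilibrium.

1.1×10⁻⁷ M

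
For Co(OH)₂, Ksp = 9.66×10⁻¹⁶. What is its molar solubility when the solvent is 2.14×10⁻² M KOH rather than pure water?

2.11×10⁻¹² M

Co(OH)₂(s) ⇌ Co²⁺(aq) + 2 OH⁻(aq)
Let s be the solubility of Co(OH)₂ here. The common ion gives [OH⁻] ≈ 2.14×10⁻² M, and [Co²⁺] = s.
Ksp = [Co²⁺][OH⁻]^2 = s(2.14×10⁻²)^2
s = 9.66×10⁻¹⁶ / (2.14×10⁻²)^2 = 2.11×10⁻¹²
s = 2.11×10⁻¹² M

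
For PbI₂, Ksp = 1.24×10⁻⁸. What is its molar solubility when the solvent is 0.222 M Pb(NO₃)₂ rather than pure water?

1.18×10⁻⁴ M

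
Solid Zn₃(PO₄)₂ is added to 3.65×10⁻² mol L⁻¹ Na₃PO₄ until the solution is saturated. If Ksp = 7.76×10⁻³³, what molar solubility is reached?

6.00×10⁻¹¹ M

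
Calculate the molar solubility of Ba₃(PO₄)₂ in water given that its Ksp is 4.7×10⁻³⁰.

5.3×10⁻⁷ M

Ba₃(PO₄)₂(s) ⇌ 3 Ba²⁺(aq) + 2 PO₄³⁻(aq)
If s mol/L of Ba₃(PO₄)₂ dissolves, [Ba²⁺] = 3s and [PO₄³⁻] = 2s.
Ksp = [Ba²⁺]^3[PO₄³⁻]^2 = (3s)^3 · (2s)^2 = 108s^5
108s^5 = 4.7×10⁻³⁰  ⇒  s^5 = 4.4×10⁻³²
s = 5.3×10⁻⁷ mol/L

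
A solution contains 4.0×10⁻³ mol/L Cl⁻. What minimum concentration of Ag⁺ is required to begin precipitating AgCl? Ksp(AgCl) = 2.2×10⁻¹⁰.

5.5×10⁻⁸ M

Each salt precipitates once Q = Ksp for that salt.
AgCl(s) ⇌ Ag⁺(aq) + Cl⁻(aq)
Ksp = [Ag⁺][Cl⁻] = [Ag⁺](4.0×10⁻³)
[Ag⁺] = 2.2×10⁻¹⁰ / (4.0×10⁻³) = 5.5×10⁻⁸
[Ag⁺] = 5.5×10⁻⁸ mol/L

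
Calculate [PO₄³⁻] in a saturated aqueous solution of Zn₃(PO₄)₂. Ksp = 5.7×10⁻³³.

Zn₃(PO₄)₂(s) ⇌ 3 Zn²⁺(aq) + 2 PO₄³⁻(aq)
Call the molar solubility s, so that [Zn²⁺] = 3s and [PO₄³⁻] = 2s.
Ksp = [Zn²⁺]^3[PO₄³⁻]^2 = (3s)^3 · (2s)^2 = 108s^5 = 5.7×10⁻³³
s = 1.4×10⁻⁷ mol/L
[PO₄³⁻] = 2s = 2.8×10⁻⁷ mol/L

2.8×10⁻⁷ M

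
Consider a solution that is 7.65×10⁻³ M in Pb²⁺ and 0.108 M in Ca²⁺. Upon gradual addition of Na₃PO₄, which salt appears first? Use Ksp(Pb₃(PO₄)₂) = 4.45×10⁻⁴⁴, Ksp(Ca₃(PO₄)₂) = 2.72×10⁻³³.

Pb₃(PO₄)₂

Each salt precipitates once Q = Ksp for that salt.
For Pb₃(PO₄)₂: [PO₄³⁻] = (Ksp/[Pb²⁺]^3)^(1/2) = 3.15×10⁻¹⁹ M
For Ca₃(PO₄)₂: [PO₄³⁻] = (Ksp/[Ca²⁺]^3)^(1/2) = 1.47×10⁻¹⁵ M
Since Pb₃(PO₄)₂ needs less PO₄³⁻ to reach saturation, it precipitates first.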